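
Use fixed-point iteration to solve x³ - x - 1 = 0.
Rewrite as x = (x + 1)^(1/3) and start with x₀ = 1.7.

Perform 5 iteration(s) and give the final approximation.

Equation: x³ - x - 1 = 0
Fixed-point form: x = (x + 1)^(1/3)
x₀ = 1.7

x_1 = g(1.700000) = 1.392477
x_2 = g(1.392477) = 1.337465
x_3 = g(1.337465) = 1.327135
x_4 = g(1.327135) = 1.325177
x_5 = g(1.325177) = 1.324805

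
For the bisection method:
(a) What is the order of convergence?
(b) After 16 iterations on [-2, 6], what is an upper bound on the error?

(a) Bisection has linear (order 1) convergence; the error is halved each step.

(b) Error bound = (b-a)/2^n = (6 - (-2))/2^{16}
    = 8/2^{16}

(a) 1 (linear); (b) error ≤ 1.22e-04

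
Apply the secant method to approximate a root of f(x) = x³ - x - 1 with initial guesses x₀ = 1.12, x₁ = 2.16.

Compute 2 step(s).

f(x) = x³ - x - 1
x₀ = 1.12, x₁ = 2.16

Secant formula: x_{n+1} = x_n - f(x_n)(x_n - x_{n-1})/(f(x_n) - f(x_{n-1}))

Iteration 1:
  f(1.120000) = -0.715072
  f(2.160000) = 6.917696
  x_2 = 2.160000 - 6.917696×(2.160000 - 1.120000)/(6.917696 - (-0.715072))
       = 1.217432
Iteration 2:
  f(2.160000) = 6.917696
  f(1.217432) = -0.413027
  x_3 = 1.217432 - (-0.413027)×(1.217432 - 2.160000)/(-0.413027 - 6.917696)
       = 1.270538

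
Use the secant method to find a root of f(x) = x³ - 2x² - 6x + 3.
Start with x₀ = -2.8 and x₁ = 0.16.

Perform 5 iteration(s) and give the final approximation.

f(x) = x³ - 2x² - 6x + 3
x₀ = -2.8, x₁ = 0.16

Secant formula: x_{n+1} = x_n - f(x_n)(x_n - x_{n-1})/(f(x_n) - f(x_{n-1}))

Iteration 1:
  f(-2.800000) = -17.832000
  f(0.160000) = 1.992896
  x_2 = 0.160000 - 1.992896×(0.160000 - (-2.800000))/(1.992896 - (-17.832000))
       = -0.137554
Iteration 2:
  f(0.160000) = 1.992896
  f(-0.137554) = 3.784878
  x_3 = -0.137554 - 3.784878×(-0.137554 - 0.160000)/(3.784878 - 1.992896)
       = 0.490915
Iteration 3:
  f(-0.137554) = 3.784878
  f(0.490915) = -0.309176
  x_4 = 0.490915 - (-0.309176)×(0.490915 - (-0.137554))/(-0.309176 - 3.784878)
       = 0.443454
Iteration 4:
  f(0.490915) = -0.309176
  f(0.443454) = 0.033178
  x_5 = 0.443454 - 0.033178×(0.443454 - 0.490915)/(0.033178 - (-0.309176))
       = 0.448054
Iteration 5:
  f(0.443454) = 0.033178
  f(0.448054) = 0.000122
  x_6 = 0.448054 - 0.000122×(0.448054 - 0.443454)/(0.000122 - 0.033178)
       = 0.448071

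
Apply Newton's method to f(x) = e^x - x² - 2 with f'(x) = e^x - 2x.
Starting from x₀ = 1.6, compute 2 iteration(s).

f(x) = e^x - x² - 2
f'(x) = e^x - 2x
x₀ = 1.6

Newton-Raphson formula: x_{n+1} = x_n - f(x_n)/f'(x_n)

Iteration 1:
  f(1.600000) = 0.393032
  f'(1.600000) = 1.753032
  x_1 = 1.600000 - 0.393032/1.753032 = 1.375799
Iteration 2:
  f(1.375799) = 0.065415
  f'(1.375799) = 1.206639
  x_2 = 1.375799 - 0.065415/1.206639 = 1.321586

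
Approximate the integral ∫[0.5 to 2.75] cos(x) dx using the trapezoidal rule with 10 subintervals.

f(x) = cos(x)
a = 0.5, b = 2.75, n = 10
h = (b - a)/n = 0.225000

Trapezoidal rule: (h/2)[f(x₀) + 2f(x₁) + 2f(x₂) + ... + f(xₙ)]

x_0 = 0.5000, f(x_0) = 0.877583, coefficient = 1
x_1 = 0.7250, f(x_1) = 0.748499, coefficient = 2
x_2 = 0.9500, f(x_2) = 0.581683, coefficient = 2
x_3 = 1.1750, f(x_3) = 0.385543, coefficient = 2
x_4 = 1.4000, f(x_4) = 0.169967, coefficient = 2
x_5 = 1.6250, f(x_5) = -0.054177, coefficient = 2
x_6 = 1.8500, f(x_6) = -0.275590, coefficient = 2
x_7 = 2.0750, f(x_7) = -0.483110, coefficient = 2
x_8 = 2.3000, f(x_8) = -0.666276, coefficient = 2
x_9 = 2.5250, f(x_9) = -0.815854, coefficient = 2
x_10 = 2.7500, f(x_10) = -0.924302, coefficient = 1

I ≈ (0.225000/2) × -0.865349 = -0.097352
Exact value: -0.097765
Error: 0.000413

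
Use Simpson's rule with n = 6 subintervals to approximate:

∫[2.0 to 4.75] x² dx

f(x) = x²
a = 2.0, b = 4.75, n = 6
h = (b - a)/n = 0.458333

Simpson's rule: (h/3)[f(x₀) + 4f(x₁) + 2f(x₂) + ... + f(xₙ)]

x_0 = 2.0000, f(x_0) = 4.000000, coefficient = 1
x_1 = 2.4583, f(x_1) = 6.043403, coefficient = 4
x_2 = 2.9167, f(x_2) = 8.506944, coefficient = 2
x_3 = 3.3750, f(x_3) = 11.390625, coefficient = 4
x_4 = 3.8333, f(x_4) = 14.694444, coefficient = 2
x_5 = 4.2917, f(x_5) = 18.418403, coefficient = 4
x_6 = 4.7500, f(x_6) = 22.562500, coefficient = 1

I ≈ (0.458333/3) × 216.375000 = 33.057292
Exact value: 33.057292
Error: 0.000000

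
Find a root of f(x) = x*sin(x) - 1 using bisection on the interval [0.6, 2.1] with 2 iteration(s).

f(x) = x*sin(x) - 1
Initial interval: [0.6, 2.1]

Iteration 1:
  c_1 = (0.600000 + 2.100000)/2 = 1.350000
  f(c_1) = f(1.350000) = 0.317227
  f(a) × f(c) < 0, new interval: [0.600000, 1.350000]
Iteration 2:
  c_2 = (0.600000 + 1.350000)/2 = 0.975000
  f(c_2) = f(0.975000) = -0.192991
  f(a) × f(c) ≥ 0, new interval: [0.975000, 1.350000]

After 2 iteration(s), the approximation is c_2 = 0.975000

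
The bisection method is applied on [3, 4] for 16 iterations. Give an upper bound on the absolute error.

Bisection error bound: |error| ≤ (b-a)/2^n
|error| ≤ (4 - 3)/2^16 = 1/2^16
|error| ≤ 0.0000152588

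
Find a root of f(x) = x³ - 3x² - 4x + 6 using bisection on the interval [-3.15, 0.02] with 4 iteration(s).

f(x) = x³ - 3x² - 4x + 6
Initial interval: [-3.15, 0.02]

Iteration 1:
  c_1 = (-3.150000 + 0.020000)/2 = -1.565000
  f(c_1) = f(-1.565000) = 1.079288
  f(a) × f(c) < 0, new interval: [-3.150000, -1.565000]
Iteration 2:
  c_2 = (-3.150000 + (-1.565000))/2 = -2.357500
  f(c_2) = f(-2.357500) = -14.345947
  f(a) × f(c) ≥ 0, new interval: [-2.357500, -1.565000]
Iteration 3:
  c_3 = (-2.357500 + (-1.565000))/2 = -1.961250
  f(c_3) = f(-1.961250) = -5.238456
  f(a) × f(c) ≥ 0, new interval: [-1.961250, -1.565000]
Iteration 4:
  c_4 = (-1.961250 + (-1.565000))/2 = -1.763125
  f(c_4) = f(-1.763125) = -1.754197
  f(a) × f(c) ≥ 0, new interval: [-1.763125, -1.565000]

After 4 iteration(s), the approximation is c_4 = -1.763125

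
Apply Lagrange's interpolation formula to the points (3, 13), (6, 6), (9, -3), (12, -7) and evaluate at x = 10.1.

Lagrange interpolation formula:
P(x) = Σ yᵢ × Lᵢ(x)
where Lᵢ(x) = Π_{j≠i} (x - xⱼ)/(xᵢ - xⱼ)

L_0(10.1) = (10.1 - 6)/(3 - 6) × (10.1 - 9)/(3 - 9) × (10.1 - 12)/(3 - 12) = 0.052895
L_1(10.1) = (10.1 - 3)/(6 - 3) × (10.1 - 9)/(6 - 9) × (10.1 - 12)/(6 - 12) = -0.274796
L_2(10.1) = (10.1 - 3)/(9 - 3) × (10.1 - 6)/(9 - 6) × (10.1 - 12)/(9 - 12) = 1.024241
L_3(10.1) = (10.1 - 3)/(12 - 3) × (10.1 - 6)/(12 - 6) × (10.1 - 9)/(12 - 9) = 0.197660

P(10.1) = 13×L_0(10.1) + 6×L_1(10.1) + (-3)×L_2(10.1) + (-7)×L_3(10.1)
P(10.1) = -5.417488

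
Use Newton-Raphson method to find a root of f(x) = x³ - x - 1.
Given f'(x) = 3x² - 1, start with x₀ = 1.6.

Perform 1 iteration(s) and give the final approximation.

f(x) = x³ - x - 1
f'(x) = 3x² - 1
x₀ = 1.6

Newton-Raphson formula: x_{n+1} = x_n - f(x_n)/f'(x_n)

Iteration 1:
  f(1.600000) = 1.496000
  f'(1.600000) = 6.680000
  x_1 = 1.600000 - 1.496000/6.680000 = 1.376048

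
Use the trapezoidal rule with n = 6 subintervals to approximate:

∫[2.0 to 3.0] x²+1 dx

f(x) = x²+1
a = 2.0, b = 3.0, n = 6
h = (b - a)/n = 0.166667

Trapezoidal rule: (h/2)[f(x₀) + 2f(x₁) + 2f(x₂) + ... + f(xₙ)]

x_0 = 2.0000, f(x_0) = 5.000000, coefficient = 1
x_1 = 2.1667, f(x_1) = 5.694444, coefficient = 2
x_2 = 2.3333, f(x_2) = 6.444444, coefficient = 2
x_3 = 2.5000, f(x_3) = 7.250000, coefficient = 2
x_4 = 2.6667, f(x_4) = 8.111111, coefficient = 2
x_5 = 2.8333, f(x_5) = 9.027778, coefficient = 2
x_6 = 3.0000, f(x_6) = 10.000000, coefficient = 1

I ≈ (0.166667/2) × 88.055556 = 7.337963
Exact value: 7.333333
Error: 0.004630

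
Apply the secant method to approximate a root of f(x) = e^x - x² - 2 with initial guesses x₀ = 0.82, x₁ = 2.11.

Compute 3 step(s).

f(x) = e^x - x² - 2
x₀ = 0.82, x₁ = 2.11

Secant formula: x_{n+1} = x_n - f(x_n)(x_n - x_{n-1})/(f(x_n) - f(x_{n-1}))

Iteration 1:
  f(0.820000) = -0.401900
  f(2.110000) = 1.796141
  x_2 = 2.110000 - 1.796141×(2.110000 - 0.820000)/(1.796141 - (-0.401900))
       = 1.055870
Iteration 2:
  f(2.110000) = 1.796141
  f(1.055870) = -0.240387
  x_3 = 1.055870 - (-0.240387)×(1.055870 - 2.110000)/(-0.240387 - 1.796141)
       = 1.180297
Iteration 3:
  f(1.055870) = -0.240387
  f(1.180297) = -0.137760
  x_4 = 1.180297 - (-0.137760)×(1.180297 - 1.055870)/(-0.137760 - (-0.240387))
       = 1.347321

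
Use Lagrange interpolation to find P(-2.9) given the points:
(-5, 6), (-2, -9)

Lagrange interpolation formula:
P(x) = Σ yᵢ × Lᵢ(x)
where Lᵢ(x) = Π_{j≠i} (x - xⱼ)/(xᵢ - xⱼ)

L_0(-2.9) = (-2.9 - (-2))/(-5 - (-2)) = 0.300000
L_1(-2.9) = (-2.9 - (-5))/(-2 - (-5)) = 0.700000

P(-2.9) = 6×L_0(-2.9) + (-9)×L_1(-2.9)
P(-2.9) = -4.500000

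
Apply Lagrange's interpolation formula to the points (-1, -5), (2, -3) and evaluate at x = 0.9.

Lagrange interpolation formula:
P(x) = Σ yᵢ × Lᵢ(x)
where Lᵢ(x) = Π_{j≠i} (x - xⱼ)/(xᵢ - xⱼ)

L_0(0.9) = (0.9 - 2)/(-1 - 2) = 0.366667
L_1(0.9) = (0.9 - (-1))/(2 - (-1)) = 0.633333

P(0.9) = (-5)×L_0(0.9) + (-3)×L_1(0.9)
P(0.9) = -3.733333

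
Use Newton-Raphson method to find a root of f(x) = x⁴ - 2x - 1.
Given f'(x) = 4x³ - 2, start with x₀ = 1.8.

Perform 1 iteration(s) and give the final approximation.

f(x) = x⁴ - 2x - 1
f'(x) = 4x³ - 2
x₀ = 1.8

Newton-Raphson formula: x_{n+1} = x_n - f(x_n)/f'(x_n)

Iteration 1:
  f(1.800000) = 5.897600
  f'(1.800000) = 21.328000
  x_1 = 1.800000 - 5.897600/21.328000 = 1.523481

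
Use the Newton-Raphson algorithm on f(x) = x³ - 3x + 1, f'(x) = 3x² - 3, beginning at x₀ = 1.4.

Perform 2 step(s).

f(x) = x³ - 3x + 1
f'(x) = 3x² - 3
x₀ = 1.4

Newton-Raphson formula: x_{n+1} = x_n - f(x_n)/f'(x_n)

Iteration 1:
  f(1.400000) = -0.456000
  f'(1.400000) = 2.880000
  x_1 = 1.400000 - (-0.456000)/2.880000 = 1.558333
Iteration 2:
  f(1.558333) = 0.109261
  f'(1.558333) = 4.285208
  x_2 = 1.558333 - 0.109261/4.285208 = 1.532836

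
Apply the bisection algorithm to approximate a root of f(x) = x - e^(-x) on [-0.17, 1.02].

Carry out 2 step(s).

f(x) = x - e^(-x)
Initial interval: [-0.17, 1.02]

Iteration 1:
  c_1 = (-0.170000 + 1.020000)/2 = 0.425000
  f(c_1) = f(0.425000) = -0.228770
  f(a) × f(c) ≥ 0, new interval: [0.425000, 1.020000]
Iteration 2:
  c_2 = (0.425000 + 1.020000)/2 = 0.722500
  f(c_2) = f(0.722500) = 0.236963
  f(a) × f(c) < 0, new interval: [0.425000, 0.722500]

After 2 iteration(s), the approximation is c_2 = 0.722500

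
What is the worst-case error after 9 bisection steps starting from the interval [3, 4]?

Bisection error bound: |error| ≤ (b-a)/2^n
|error| ≤ (4 - 3)/2^9 = 1/2^9
|error| ≤ 0.0019531250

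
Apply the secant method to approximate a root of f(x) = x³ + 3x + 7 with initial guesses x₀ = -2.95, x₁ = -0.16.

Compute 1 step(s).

f(x) = x³ + 3x + 7
x₀ = -2.95, x₁ = -0.16

Secant formula: x_{n+1} = x_n - f(x_n)(x_n - x_{n-1})/(f(x_n) - f(x_{n-1}))

Iteration 1:
  f(-2.950000) = -27.522375
  f(-0.160000) = 6.515904
  x_2 = -0.160000 - 6.515904×(-0.160000 - (-2.950000))/(6.515904 - (-27.522375))
       = -0.694086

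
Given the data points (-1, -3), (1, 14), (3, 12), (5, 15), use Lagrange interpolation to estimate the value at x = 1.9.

Lagrange interpolation formula:
P(x) = Σ yᵢ × Lᵢ(x)
where Lᵢ(x) = Π_{j≠i} (x - xⱼ)/(xᵢ - xⱼ)

L_0(1.9) = (1.9 - 1)/(-1 - 1) × (1.9 - 3)/(-1 - 3) × (1.9 - 5)/(-1 - 5) = -0.063938
L_1(1.9) = (1.9 - (-1))/(1 - (-1)) × (1.9 - 3)/(1 - 3) × (1.9 - 5)/(1 - 5) = 0.618062
L_2(1.9) = (1.9 - (-1))/(3 - (-1)) × (1.9 - 1)/(3 - 1) × (1.9 - 5)/(3 - 5) = 0.505687
L_3(1.9) = (1.9 - (-1))/(5 - (-1)) × (1.9 - 1)/(5 - 1) × (1.9 - 3)/(5 - 3) = -0.059812

P(1.9) = (-3)×L_0(1.9) + 14×L_1(1.9) + 12×L_2(1.9) + 15×L_3(1.9)
P(1.9) = 14.015750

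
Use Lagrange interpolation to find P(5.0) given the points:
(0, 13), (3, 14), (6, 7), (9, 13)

Lagrange interpolation formula:
P(x) = Σ yᵢ × Lᵢ(x)
where Lᵢ(x) = Π_{j≠i} (x - xⱼ)/(xᵢ - xⱼ)

L_0(5.0) = (5.0 - 3)/(0 - 3) × (5.0 - 6)/(0 - 6) × (5.0 - 9)/(0 - 9) = -0.049383
L_1(5.0) = (5.0 - 0)/(3 - 0) × (5.0 - 6)/(3 - 6) × (5.0 - 9)/(3 - 9) = 0.370370
L_2(5.0) = (5.0 - 0)/(6 - 0) × (5.0 - 3)/(6 - 3) × (5.0 - 9)/(6 - 9) = 0.740741
L_3(5.0) = (5.0 - 0)/(9 - 0) × (5.0 - 3)/(9 - 3) × (5.0 - 6)/(9 - 6) = -0.061728

P(5.0) = 13×L_0(5.0) + 14×L_1(5.0) + 7×L_2(5.0) + 13×L_3(5.0)
P(5.0) = 8.925926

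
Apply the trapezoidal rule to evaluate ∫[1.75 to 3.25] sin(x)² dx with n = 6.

f(x) = sin(x)²
a = 1.75, b = 3.25, n = 6
h = (b - a)/n = 0.250000

Trapezoidal rule: (h/2)[f(x₀) + 2f(x₁) + 2f(x₂) + ... + f(xₙ)]

x_0 = 1.7500, f(x_0) = 0.968228, coefficient = 1
x_1 = 2.0000, f(x_1) = 0.826822, coefficient = 2
x_2 = 2.2500, f(x_2) = 0.605398, coefficient = 2
x_3 = 2.5000, f(x_3) = 0.358169, coefficient = 2
x_4 = 2.7500, f(x_4) = 0.145665, coefficient = 2
x_5 = 3.0000, f(x_5) = 0.019915, coefficient = 2
x_6 = 3.2500, f(x_6) = 0.011706, coefficient = 1

I ≈ (0.250000/2) × 4.891872 = 0.611484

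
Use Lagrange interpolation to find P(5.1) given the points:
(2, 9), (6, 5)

Lagrange interpolation formula:
P(x) = Σ yᵢ × Lᵢ(x)
where Lᵢ(x) = Π_{j≠i} (x - xⱼ)/(xᵢ - xⱼ)

L_0(5.1) = (5.1 - 6)/(2 - 6) = 0.225000
L_1(5.1) = (5.1 - 2)/(6 - 2) = 0.775000

P(5.1) = 9×L_0(5.1) + 5×L_1(5.1)
P(5.1) = 5.900000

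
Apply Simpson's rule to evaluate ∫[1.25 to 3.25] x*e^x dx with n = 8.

f(x) = x*e^x
a = 1.25, b = 3.25, n = 8
h = (b - a)/n = 0.250000

Simpson's rule: (h/3)[f(x₀) + 4f(x₁) + 2f(x₂) + ... + f(xₙ)]

x_0 = 1.2500, f(x_0) = 4.362929, coefficient = 1
x_1 = 1.5000, f(x_1) = 6.722534, coefficient = 4
x_2 = 1.7500, f(x_2) = 10.070555, coefficient = 2
x_3 = 2.0000, f(x_3) = 14.778112, coefficient = 4
x_4 = 2.2500, f(x_4) = 21.347406, coefficient = 2
x_5 = 2.5000, f(x_5) = 30.456235, coefficient = 4
x_6 = 2.7500, f(x_6) = 43.017238, coefficient = 2
x_7 = 3.0000, f(x_7) = 60.256611, coefficient = 4
x_8 = 3.2500, f(x_8) = 83.818605, coefficient = 1

I ≈ (0.250000/3) × 685.905895 = 57.158825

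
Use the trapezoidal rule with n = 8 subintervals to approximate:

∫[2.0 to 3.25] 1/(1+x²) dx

f(x) = 1/(1+x²)
a = 2.0, b = 3.25, n = 8
h = (b - a)/n = 0.156250

Trapezoidal rule: (h/2)[f(x₀) + 2f(x₁) + 2f(x₂) + ... + f(xₙ)]

x_0 = 2.0000, f(x_0) = 0.200000, coefficient = 1
x_1 = 2.1562, f(x_1) = 0.177010, coefficient = 2
x_2 = 2.3125, f(x_2) = 0.157538, coefficient = 2
x_3 = 2.4688, f(x_3) = 0.140950, coefficient = 2
x_4 = 2.6250, f(x_4) = 0.126733, coefficient = 2
x_5 = 2.7812, f(x_5) = 0.114477, coefficient = 2
x_6 = 2.9375, f(x_6) = 0.103854, coefficient = 2
x_7 = 3.0938, f(x_7) = 0.094596, coefficient = 2
x_8 = 3.2500, f(x_8) = 0.086486, coefficient = 1

I ≈ (0.156250/2) × 2.116802 = 0.165375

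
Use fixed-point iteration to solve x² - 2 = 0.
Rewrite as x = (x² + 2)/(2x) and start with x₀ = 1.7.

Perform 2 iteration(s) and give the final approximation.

Equation: x² - 2 = 0
Fixed-point form: x = (x² + 2)/(2x)
x₀ = 1.7

x_1 = g(1.700000) = 1.438235
x_2 = g(1.438235) = 1.414414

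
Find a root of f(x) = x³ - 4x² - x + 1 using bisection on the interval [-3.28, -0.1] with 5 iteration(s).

f(x) = x³ - 4x² - x + 1
Initial interval: [-3.28, -0.1]

Iteration 1:
  c_1 = (-3.280000 + (-0.100000))/2 = -1.690000
  f(c_1) = f(-1.690000) = -13.561209
  f(a) × f(c) ≥ 0, new interval: [-1.690000, -0.100000]
Iteration 2:
  c_2 = (-1.690000 + (-0.100000))/2 = -0.895000
  f(c_2) = f(-0.895000) = -2.026017
  f(a) × f(c) ≥ 0, new interval: [-0.895000, -0.100000]
Iteration 3:
  c_3 = (-0.895000 + (-0.100000))/2 = -0.497500
  f(c_3) = f(-0.497500) = 0.384341
  f(a) × f(c) < 0, new interval: [-0.895000, -0.497500]
Iteration 4:
  c_4 = (-0.895000 + (-0.497500))/2 = -0.696250
  f(c_4) = f(-0.696250) = -0.580323
  f(a) × f(c) ≥ 0, new interval: [-0.696250, -0.497500]
Iteration 5:
  c_5 = (-0.696250 + (-0.497500))/2 = -0.596875
  f(c_5) = f(-0.596875) = -0.040807
  f(a) × f(c) ≥ 0, new interval: [-0.596875, -0.497500]

After 5 iteration(s), the approximation is c_5 = -0.596875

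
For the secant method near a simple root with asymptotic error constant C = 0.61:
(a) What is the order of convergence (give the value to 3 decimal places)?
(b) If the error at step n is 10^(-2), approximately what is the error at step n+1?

(a) Secant method has superlinear convergence with order φ = (1+√5)/2 ≈ 1.618.
    This means |e_{n+1}| ≈ C|e_n|^1.618.

(b) With |e_n| = 10^(-2) and C = 0.61:
    |e_{n+1}| ≈ 0.61 × (10^(-2))^1.618 = 0.61 × 10^(-3.24)

(a) ≈ 1.618 (golden ratio); (b) |e_{n+1}| ≈ 3.542e-04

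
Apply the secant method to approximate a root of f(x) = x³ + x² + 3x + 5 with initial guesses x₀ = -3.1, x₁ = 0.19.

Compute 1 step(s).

f(x) = x³ + x² + 3x + 5
x₀ = -3.1, x₁ = 0.19

Secant formula: x_{n+1} = x_n - f(x_n)(x_n - x_{n-1})/(f(x_n) - f(x_{n-1}))

Iteration 1:
  f(-3.100000) = -24.481000
  f(0.190000) = 5.612959
  x_2 = 0.190000 - 5.612959×(0.190000 - (-3.100000))/(5.612959 - (-24.481000))
       = -0.423633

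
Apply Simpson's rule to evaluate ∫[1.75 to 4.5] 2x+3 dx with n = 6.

f(x) = 2x+3
a = 1.75, b = 4.5, n = 6
h = (b - a)/n = 0.458333

Simpson's rule: (h/3)[f(x₀) + 4f(x₁) + 2f(x₂) + ... + f(xₙ)]

x_0 = 1.7500, f(x_0) = 6.500000, coefficient = 1
x_1 = 2.2083, f(x_1) = 7.416667, coefficient = 4
x_2 = 2.6667, f(x_2) = 8.333333, coefficient = 2
x_3 = 3.1250, f(x_3) = 9.250000, coefficient = 4
x_4 = 3.5833, f(x_4) = 10.166667, coefficient = 2
x_5 = 4.0417, f(x_5) = 11.083333, coefficient = 4
x_6 = 4.5000, f(x_6) = 12.000000, coefficient = 1

I ≈ (0.458333/3) × 166.500000 = 25.437500
Exact value: 25.437500
Error: 0.000000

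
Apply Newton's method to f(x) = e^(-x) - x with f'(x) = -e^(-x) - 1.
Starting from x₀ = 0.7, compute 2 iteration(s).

f(x) = e^(-x) - x
f'(x) = -e^(-x) - 1
x₀ = 0.7

Newton-Raphson formula: x_{n+1} = x_n - f(x_n)/f'(x_n)

Iteration 1:
  f(0.700000) = -0.203415
  f'(0.700000) = -1.496585
  x_1 = 0.700000 - (-0.203415)/(-1.496585) = 0.564081
Iteration 2:
  f(0.564081) = 0.004802
  f'(0.564081) = -1.568883
  x_2 = 0.564081 - 0.004802/(-1.568883) = 0.567142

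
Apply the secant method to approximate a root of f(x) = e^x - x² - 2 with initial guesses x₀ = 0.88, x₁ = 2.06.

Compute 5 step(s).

f(x) = e^x - x² - 2
x₀ = 0.88, x₁ = 2.06

Secant formula: x_{n+1} = x_n - f(x_n)(x_n - x_{n-1})/(f(x_n) - f(x_{n-1}))

Iteration 1:
  f(0.880000) = -0.363500
  f(2.060000) = 1.602370
  x_2 = 2.060000 - 1.602370×(2.060000 - 0.880000)/(1.602370 - (-0.363500))
       = 1.098189
Iteration 2:
  f(2.060000) = 1.602370
  f(1.098189) = -0.207289
  x_3 = 1.098189 - (-0.207289)×(1.098189 - 2.060000)/(-0.207289 - 1.602370)
       = 1.208360
Iteration 3:
  f(1.098189) = -0.207289
  f(1.208360) = -0.112144
  x_4 = 1.208360 - (-0.112144)×(1.208360 - 1.098189)/(-0.112144 - (-0.207289))
       = 1.338216
Iteration 4:
  f(1.208360) = -0.112144
  f(1.338216) = 0.021415
  x_5 = 1.338216 - 0.021415×(1.338216 - 1.208360)/(0.021415 - (-0.112144))
       = 1.317395
Iteration 5:
  f(1.338216) = 0.021415
  f(1.317395) = -0.001847
  x_6 = 1.317395 - (-0.001847)×(1.317395 - 1.338216)/(-0.001847 - 0.021415)
       = 1.319048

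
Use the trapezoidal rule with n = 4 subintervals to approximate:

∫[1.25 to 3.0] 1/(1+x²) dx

f(x) = 1/(1+x²)
a = 1.25, b = 3.0, n = 4
h = (b - a)/n = 0.437500

Trapezoidal rule: (h/2)[f(x₀) + 2f(x₁) + 2f(x₂) + ... + f(xₙ)]

x_0 = 1.2500, f(x_0) = 0.390244, coefficient = 1
x_1 = 1.6875, f(x_1) = 0.259898, coefficient = 2
x_2 = 2.1250, f(x_2) = 0.181303, coefficient = 2
x_3 = 2.5625, f(x_3) = 0.132163, coefficient = 2
x_4 = 3.0000, f(x_4) = 0.100000, coefficient = 1

I ≈ (0.437500/2) × 1.636973 = 0.358088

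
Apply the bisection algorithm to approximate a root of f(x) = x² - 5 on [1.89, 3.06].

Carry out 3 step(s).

f(x) = x² - 5
Initial interval: [1.89, 3.06]

Iteration 1:
  c_1 = (1.890000 + 3.060000)/2 = 2.475000
  f(c_1) = f(2.475000) = 1.125625
  f(a) × f(c) < 0, new interval: [1.890000, 2.475000]
Iteration 2:
  c_2 = (1.890000 + 2.475000)/2 = 2.182500
  f(c_2) = f(2.182500) = -0.236694
  f(a) × f(c) ≥ 0, new interval: [2.182500, 2.475000]
Iteration 3:
  c_3 = (2.182500 + 2.475000)/2 = 2.328750
  f(c_3) = f(2.328750) = 0.423077
  f(a) × f(c) < 0, new interval: [2.182500, 2.328750]

After 3 iteration(s), the approximation is c_3 = 2.328750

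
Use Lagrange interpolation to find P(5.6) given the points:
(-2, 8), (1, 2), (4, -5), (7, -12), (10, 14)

Lagrange interpolation formula:
P(x) = Σ yᵢ × Lᵢ(x)
where Lᵢ(x) = Π_{j≠i} (x - xⱼ)/(xᵢ - xⱼ)

L_0(5.6) = (5.6 - 1)/(-2 - 1) × (5.6 - 4)/(-2 - 4) × (5.6 - 7)/(-2 - 7) × (5.6 - 10)/(-2 - 10) = 0.023322
L_1(5.6) = (5.6 - (-2))/(1 - (-2)) × (5.6 - 4)/(1 - 4) × (5.6 - 7)/(1 - 7) × (5.6 - 10)/(1 - 10) = -0.154127
L_2(5.6) = (5.6 - (-2))/(4 - (-2)) × (5.6 - 1)/(4 - 1) × (5.6 - 7)/(4 - 7) × (5.6 - 10)/(4 - 10) = 0.664672
L_3(5.6) = (5.6 - (-2))/(7 - (-2)) × (5.6 - 1)/(7 - 1) × (5.6 - 4)/(7 - 4) × (5.6 - 10)/(7 - 10) = 0.506416
L_4(5.6) = (5.6 - (-2))/(10 - (-2)) × (5.6 - 1)/(10 - 1) × (5.6 - 4)/(10 - 4) × (5.6 - 7)/(10 - 7) = -0.040283

P(5.6) = 8×L_0(5.6) + 2×L_1(5.6) + (-5)×L_2(5.6) + (-12)×L_3(5.6) + 14×L_4(5.6)
P(5.6) = -10.085998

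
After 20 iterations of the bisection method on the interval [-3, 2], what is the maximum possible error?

Bisection error bound: |error| ≤ (b-a)/2^n
|error| ≤ (2 - (-3))/2^20 = 5/2^20
|error| ≤ 0.0000047684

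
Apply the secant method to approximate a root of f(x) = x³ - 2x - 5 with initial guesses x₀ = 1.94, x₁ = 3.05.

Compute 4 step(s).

f(x) = x³ - 2x - 5
x₀ = 1.94, x₁ = 3.05

Secant formula: x_{n+1} = x_n - f(x_n)(x_n - x_{n-1})/(f(x_n) - f(x_{n-1}))

Iteration 1:
  f(1.940000) = -1.578616
  f(3.050000) = 17.272625
  x_2 = 3.050000 - 17.272625×(3.050000 - 1.940000)/(17.272625 - (-1.578616))
       = 2.032952
Iteration 2:
  f(3.050000) = 17.272625
  f(2.032952) = -0.663927
  x_3 = 2.032952 - (-0.663927)×(2.032952 - 3.050000)/(-0.663927 - 17.272625)
       = 2.070599
Iteration 3:
  f(2.032952) = -0.663927
  f(2.070599) = -0.263758
  x_4 = 2.070599 - (-0.263758)×(2.070599 - 2.032952)/(-0.263758 - (-0.663927))
       = 2.095412
Iteration 4:
  f(2.070599) = -0.263758
  f(2.095412) = 0.009607
  x_5 = 2.095412 - 0.009607×(2.095412 - 2.070599)/(0.009607 - (-0.263758))
       = 2.094540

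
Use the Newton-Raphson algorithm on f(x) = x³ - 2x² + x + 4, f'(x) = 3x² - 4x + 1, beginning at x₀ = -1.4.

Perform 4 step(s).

f(x) = x³ - 2x² + x + 4
f'(x) = 3x² - 4x + 1
x₀ = -1.4

Newton-Raphson formula: x_{n+1} = x_n - f(x_n)/f'(x_n)

Iteration 1:
  f(-1.400000) = -4.064000
  f'(-1.400000) = 12.480000
  x_1 = -1.400000 - (-4.064000)/12.480000 = -1.074359
Iteration 2:
  f(-1.074359) = -0.622929
  f'(-1.074359) = 8.760178
  x_2 = -1.074359 - (-0.622929)/8.760178 = -1.003250
Iteration 3:
  f(-1.003250) = -0.026051
  f'(-1.003250) = 8.032529
  x_3 = -1.003250 - (-0.026051)/8.032529 = -1.000007
Iteration 4:
  f(-1.000007) = -0.000053
  f'(-1.000007) = 8.000066
  x_4 = -1.000007 - (-0.000053)/8.000066 = -1.000000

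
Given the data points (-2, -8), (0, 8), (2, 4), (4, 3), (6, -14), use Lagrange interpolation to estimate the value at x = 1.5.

Lagrange interpolation formula:
P(x) = Σ yᵢ × Lᵢ(x)
where Lᵢ(x) = Π_{j≠i} (x - xⱼ)/(xᵢ - xⱼ)

L_0(1.5) = (1.5 - 0)/(-2 - 0) × (1.5 - 2)/(-2 - 2) × (1.5 - 4)/(-2 - 4) × (1.5 - 6)/(-2 - 6) = -0.021973
L_1(1.5) = (1.5 - (-2))/(0 - (-2)) × (1.5 - 2)/(0 - 2) × (1.5 - 4)/(0 - 4) × (1.5 - 6)/(0 - 6) = 0.205078
L_2(1.5) = (1.5 - (-2))/(2 - (-2)) × (1.5 - 0)/(2 - 0) × (1.5 - 4)/(2 - 4) × (1.5 - 6)/(2 - 6) = 0.922852
L_3(1.5) = (1.5 - (-2))/(4 - (-2)) × (1.5 - 0)/(4 - 0) × (1.5 - 2)/(4 - 2) × (1.5 - 6)/(4 - 6) = -0.123047
L_4(1.5) = (1.5 - (-2))/(6 - (-2)) × (1.5 - 0)/(6 - 0) × (1.5 - 2)/(6 - 2) × (1.5 - 4)/(6 - 4) = 0.017090

P(1.5) = (-8)×L_0(1.5) + 8×L_1(1.5) + 4×L_2(1.5) + 3×L_3(1.5) + (-14)×L_4(1.5)
P(1.5) = 4.899414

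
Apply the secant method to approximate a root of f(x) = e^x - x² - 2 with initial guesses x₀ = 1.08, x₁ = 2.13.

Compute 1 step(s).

f(x) = e^x - x² - 2
x₀ = 1.08, x₁ = 2.13

Secant formula: x_{n+1} = x_n - f(x_n)(x_n - x_{n-1})/(f(x_n) - f(x_{n-1}))

Iteration 1:
  f(1.080000) = -0.221720
  f(2.130000) = 1.877967
  x_2 = 2.130000 - 1.877967×(2.130000 - 1.080000)/(1.877967 - (-0.221720))
       = 1.190877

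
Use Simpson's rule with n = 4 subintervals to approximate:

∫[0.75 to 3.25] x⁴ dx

f(x) = x⁴
a = 0.75, b = 3.25, n = 4
h = (b - a)/n = 0.625000

Simpson's rule: (h/3)[f(x₀) + 4f(x₁) + 2f(x₂) + ... + f(xₙ)]

x_0 = 0.7500, f(x_0) = 0.316406, coefficient = 1
x_1 = 1.3750, f(x_1) = 3.574463, coefficient = 4
x_2 = 2.0000, f(x_2) = 16.000000, coefficient = 2
x_3 = 2.6250, f(x_3) = 47.480713, coefficient = 4
x_4 = 3.2500, f(x_4) = 111.566406, coefficient = 1

I ≈ (0.625000/3) × 348.103516 = 72.521566
Exact value: 72.470703
Error: 0.050863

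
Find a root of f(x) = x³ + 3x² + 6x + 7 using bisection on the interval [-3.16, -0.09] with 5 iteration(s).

f(x) = x³ + 3x² + 6x + 7
Initial interval: [-3.16, -0.09]

Iteration 1:
  c_1 = (-3.160000 + (-0.090000))/2 = -1.625000
  f(c_1) = f(-1.625000) = 0.880859
  f(a) × f(c) < 0, new interval: [-3.160000, -1.625000]
Iteration 2:
  c_2 = (-3.160000 + (-1.625000))/2 = -2.392500
  f(c_2) = f(-2.392500) = -3.877636
  f(a) × f(c) ≥ 0, new interval: [-2.392500, -1.625000]
Iteration 3:
  c_3 = (-2.392500 + (-1.625000))/2 = -2.008750
  f(c_3) = f(-2.008750) = -1.052730
  f(a) × f(c) ≥ 0, new interval: [-2.008750, -1.625000]
Iteration 4:
  c_4 = (-2.008750 + (-1.625000))/2 = -1.816875
  f(c_4) = f(-1.816875) = 0.004287
  f(a) × f(c) < 0, new interval: [-2.008750, -1.816875]
Iteration 5:
  c_5 = (-2.008750 + (-1.816875))/2 = -1.912813
  f(c_5) = f(-1.912813) = -0.499017
  f(a) × f(c) ≥ 0, new interval: [-1.912813, -1.816875]

After 5 iteration(s), the approximation is c_5 = -1.912813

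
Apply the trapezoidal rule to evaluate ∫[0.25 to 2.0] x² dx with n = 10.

f(x) = x²
a = 0.25, b = 2.0, n = 10
h = (b - a)/n = 0.175000

Trapezoidal rule: (h/2)[f(x₀) + 2f(x₁) + 2f(x₂) + ... + f(xₙ)]

x_0 = 0.2500, f(x_0) = 0.062500, coefficient = 1
x_1 = 0.4250, f(x_1) = 0.180625, coefficient = 2
x_2 = 0.6000, f(x_2) = 0.360000, coefficient = 2
x_3 = 0.7750, f(x_3) = 0.600625, coefficient = 2
x_4 = 0.9500, f(x_4) = 0.902500, coefficient = 2
x_5 = 1.1250, f(x_5) = 1.265625, coefficient = 2
x_6 = 1.3000, f(x_6) = 1.690000, coefficient = 2
x_7 = 1.4750, f(x_7) = 2.175625, coefficient = 2
x_8 = 1.6500, f(x_8) = 2.722500, coefficient = 2
x_9 = 1.8250, f(x_9) = 3.330625, coefficient = 2
x_10 = 2.0000, f(x_10) = 4.000000, coefficient = 1

I ≈ (0.175000/2) × 30.518750 = 2.670391
Exact value: 2.661458
Error: 0.008932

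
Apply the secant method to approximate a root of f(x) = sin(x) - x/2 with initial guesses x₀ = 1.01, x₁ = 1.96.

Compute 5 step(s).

f(x) = sin(x) - x/2
x₀ = 1.01, x₁ = 1.96

Secant formula: x_{n+1} = x_n - f(x_n)(x_n - x_{n-1})/(f(x_n) - f(x_{n-1}))

Iteration 1:
  f(1.010000) = 0.341832
  f(1.960000) = -0.054788
  x_2 = 1.960000 - (-0.054788)×(1.960000 - 1.010000)/(-0.054788 - 0.341832)
       = 1.828769
Iteration 2:
  f(1.960000) = -0.054788
  f(1.828769) = 0.052525
  x_3 = 1.828769 - 0.052525×(1.828769 - 1.960000)/(0.052525 - (-0.054788))
       = 1.893000
Iteration 3:
  f(1.828769) = 0.052525
  f(1.893000) = 0.002040
  x_4 = 1.893000 - 0.002040×(1.893000 - 1.828769)/(0.002040 - 0.052525)
       = 1.895595
Iteration 4:
  f(1.893000) = 0.002040
  f(1.895595) = -0.000083
  x_5 = 1.895595 - (-0.000083)×(1.895595 - 1.893000)/(-0.000083 - 0.002040)
       = 1.895494
Iteration 5:
  f(1.895595) = -0.000083
  f(1.895494) = 0.000000
  x_6 = 1.895494 - 0.000000×(1.895494 - 1.895595)/(0.000000 - (-0.000083))
       = 1.895494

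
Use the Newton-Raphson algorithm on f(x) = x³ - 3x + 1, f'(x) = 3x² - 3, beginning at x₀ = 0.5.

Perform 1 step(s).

f(x) = x³ - 3x + 1
f'(x) = 3x² - 3
x₀ = 0.5

Newton-Raphson formula: x_{n+1} = x_n - f(x_n)/f'(x_n)

Iteration 1:
  f(0.500000) = -0.375000
  f'(0.500000) = -2.250000
  x_1 = 0.500000 - (-0.375000)/(-2.250000) = 0.333333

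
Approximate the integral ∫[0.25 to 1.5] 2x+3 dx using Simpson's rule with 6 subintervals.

f(x) = 2x+3
a = 0.25, b = 1.5, n = 6
h = (b - a)/n = 0.208333

Simpson's rule: (h/3)[f(x₀) + 4f(x₁) + 2f(x₂) + ... + f(xₙ)]

x_0 = 0.2500, f(x_0) = 3.500000, coefficient = 1
x_1 = 0.4583, f(x_1) = 3.916667, coefficient = 4
x_2 = 0.6667, f(x_2) = 4.333333, coefficient = 2
x_3 = 0.8750, f(x_3) = 4.750000, coefficient = 4
x_4 = 1.0833, f(x_4) = 5.166667, coefficient = 2
x_5 = 1.2917, f(x_5) = 5.583333, coefficient = 4
x_6 = 1.5000, f(x_6) = 6.000000, coefficient = 1

I ≈ (0.208333/3) × 85.500000 = 5.937500
Exact value: 5.937500
Error: 0.000000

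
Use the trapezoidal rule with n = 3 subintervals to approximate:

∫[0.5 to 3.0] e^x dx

f(x) = e^x
a = 0.5, b = 3.0, n = 3
h = (b - a)/n = 0.833333

Trapezoidal rule: (h/2)[f(x₀) + 2f(x₁) + 2f(x₂) + ... + f(xₙ)]

x_0 = 0.5000, f(x_0) = 1.648721, coefficient = 1
x_1 = 1.3333, f(x_1) = 3.793668, coefficient = 2
x_2 = 2.1667, f(x_2) = 8.729138, coefficient = 2
x_3 = 3.0000, f(x_3) = 20.085537, coefficient = 1

I ≈ (0.833333/2) × 46.779871 = 19.491613
Exact value: 18.436816
Error: 1.054797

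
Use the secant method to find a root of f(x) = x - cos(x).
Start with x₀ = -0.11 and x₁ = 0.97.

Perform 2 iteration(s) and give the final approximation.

f(x) = x - cos(x)
x₀ = -0.11, x₁ = 0.97

Secant formula: x_{n+1} = x_n - f(x_n)(x_n - x_{n-1})/(f(x_n) - f(x_{n-1}))

Iteration 1:
  f(-0.110000) = -1.103956
  f(0.970000) = 0.404700
  x_2 = 0.970000 - 0.404700×(0.970000 - (-0.110000))/(0.404700 - (-1.103956))
       = 0.680288
Iteration 2:
  f(0.970000) = 0.404700
  f(0.680288) = -0.097104
  x_3 = 0.680288 - (-0.097104)×(0.680288 - 0.970000)/(-0.097104 - 0.404700)
       = 0.736350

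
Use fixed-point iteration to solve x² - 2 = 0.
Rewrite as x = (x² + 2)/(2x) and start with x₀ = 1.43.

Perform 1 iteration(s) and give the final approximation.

Equation: x² - 2 = 0
Fixed-point form: x = (x² + 2)/(2x)
x₀ = 1.43

x_1 = g(1.430000) = 1.414301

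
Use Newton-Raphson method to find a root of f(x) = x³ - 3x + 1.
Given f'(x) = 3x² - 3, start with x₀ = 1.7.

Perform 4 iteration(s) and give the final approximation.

f(x) = x³ - 3x + 1
f'(x) = 3x² - 3
x₀ = 1.7

Newton-Raphson formula: x_{n+1} = x_n - f(x_n)/f'(x_n)

Iteration 1:
  f(1.700000) = 0.813000
  f'(1.700000) = 5.670000
  x_1 = 1.700000 - 0.813000/5.670000 = 1.556614
Iteration 2:
  f(1.556614) = 0.101906
  f'(1.556614) = 4.269139
  x_2 = 1.556614 - 0.101906/4.269139 = 1.532743
Iteration 3:
  f(1.532743) = 0.002647
  f'(1.532743) = 4.047907
  x_3 = 1.532743 - 0.002647/4.047907 = 1.532089
Iteration 4:
  f(1.532089) = 0.000002
  f'(1.532089) = 4.041894
  x_4 = 1.532089 - 0.000002/4.041894 = 1.532089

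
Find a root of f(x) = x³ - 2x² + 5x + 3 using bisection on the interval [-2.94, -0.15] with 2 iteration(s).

f(x) = x³ - 2x² + 5x + 3
Initial interval: [-2.94, -0.15]

Iteration 1:
  c_1 = (-2.940000 + (-0.150000))/2 = -1.545000
  f(c_1) = f(-1.545000) = -13.187004
  f(a) × f(c) ≥ 0, new interval: [-1.545000, -0.150000]
Iteration 2:
  c_2 = (-1.545000 + (-0.150000))/2 = -0.847500
  f(c_2) = f(-0.847500) = -3.282735
  f(a) × f(c) ≥ 0, new interval: [-0.847500, -0.150000]

After 2 iteration(s), the approximation is c_2 = -0.847500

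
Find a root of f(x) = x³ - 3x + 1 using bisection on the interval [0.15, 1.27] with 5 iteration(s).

f(x) = x³ - 3x + 1
Initial interval: [0.15, 1.27]

Iteration 1:
  c_1 = (0.150000 + 1.270000)/2 = 0.710000
  f(c_1) = f(0.710000) = -0.772089
  f(a) × f(c) < 0, new interval: [0.150000, 0.710000]
Iteration 2:
  c_2 = (0.150000 + 0.710000)/2 = 0.430000
  f(c_2) = f(0.430000) = -0.210493
  f(a) × f(c) < 0, new interval: [0.150000, 0.430000]
Iteration 3:
  c_3 = (0.150000 + 0.430000)/2 = 0.290000
  f(c_3) = f(0.290000) = 0.154389
  f(a) × f(c) ≥ 0, new interval: [0.290000, 0.430000]
Iteration 4:
  c_4 = (0.290000 + 0.430000)/2 = 0.360000
  f(c_4) = f(0.360000) = -0.033344
  f(a) × f(c) < 0, new interval: [0.290000, 0.360000]
Iteration 5:
  c_5 = (0.290000 + 0.360000)/2 = 0.325000
  f(c_5) = f(0.325000) = 0.059328
  f(a) × f(c) ≥ 0, new interval: [0.325000, 0.360000]

After 5 iteration(s), the approximation is c_5 = 0.325000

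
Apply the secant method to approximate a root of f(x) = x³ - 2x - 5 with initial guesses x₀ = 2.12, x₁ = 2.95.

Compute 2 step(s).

f(x) = x³ - 2x - 5
x₀ = 2.12, x₁ = 2.95

Secant formula: x_{n+1} = x_n - f(x_n)(x_n - x_{n-1})/(f(x_n) - f(x_{n-1}))

Iteration 1:
  f(2.120000) = 0.288128
  f(2.950000) = 14.772375
  x_2 = 2.950000 - 14.772375×(2.950000 - 2.120000)/(14.772375 - 0.288128)
       = 2.103489
Iteration 2:
  f(2.950000) = 14.772375
  f(2.103489) = 0.100261
  x_3 = 2.103489 - 0.100261×(2.103489 - 2.950000)/(0.100261 - 14.772375)
       = 2.097705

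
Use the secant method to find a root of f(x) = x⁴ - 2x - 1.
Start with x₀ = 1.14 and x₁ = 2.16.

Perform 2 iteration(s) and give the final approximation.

f(x) = x⁴ - 2x - 1
x₀ = 1.14, x₁ = 2.16

Secant formula: x_{n+1} = x_n - f(x_n)(x_n - x_{n-1})/(f(x_n) - f(x_{n-1}))

Iteration 1:
  f(1.140000) = -1.591040
  f(2.160000) = 16.447823
  x_2 = 2.160000 - 16.447823×(2.160000 - 1.140000)/(16.447823 - (-1.591040))
       = 1.229965
Iteration 2:
  f(2.160000) = 16.447823
  f(1.229965) = -1.171326
  x_3 = 1.229965 - (-1.171326)×(1.229965 - 2.160000)/(-1.171326 - 16.447823)
       = 1.291794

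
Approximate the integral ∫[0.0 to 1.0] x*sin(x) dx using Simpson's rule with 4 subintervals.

f(x) = x*sin(x)
a = 0.0, b = 1.0, n = 4
h = (b - a)/n = 0.250000

Simpson's rule: (h/3)[f(x₀) + 4f(x₁) + 2f(x₂) + ... + f(xₙ)]

x_0 = 0.0000, f(x_0) = 0.000000, coefficient = 1
x_1 = 0.2500, f(x_1) = 0.061851, coefficient = 4
x_2 = 0.5000, f(x_2) = 0.239713, coefficient = 2
x_3 = 0.7500, f(x_3) = 0.511229, coefficient = 4
x_4 = 1.0000, f(x_4) = 0.841471, coefficient = 1

I ≈ (0.250000/3) × 3.613217 = 0.301101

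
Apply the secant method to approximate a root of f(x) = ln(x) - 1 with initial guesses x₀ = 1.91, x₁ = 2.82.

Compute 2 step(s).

f(x) = ln(x) - 1
x₀ = 1.91, x₁ = 2.82

Secant formula: x_{n+1} = x_n - f(x_n)(x_n - x_{n-1})/(f(x_n) - f(x_{n-1}))

Iteration 1:
  f(1.910000) = -0.352897
  f(2.820000) = 0.036737
  x_2 = 2.820000 - 0.036737×(2.820000 - 1.910000)/(0.036737 - (-0.352897))
       = 2.734200
Iteration 2:
  f(2.820000) = 0.036737
  f(2.734200) = 0.005839
  x_3 = 2.734200 - 0.005839×(2.734200 - 2.820000)/(0.005839 - 0.036737)
       = 2.717986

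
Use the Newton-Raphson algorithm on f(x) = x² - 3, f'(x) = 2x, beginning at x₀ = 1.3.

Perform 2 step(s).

f(x) = x² - 3
f'(x) = 2x
x₀ = 1.3

Newton-Raphson formula: x_{n+1} = x_n - f(x_n)/f'(x_n)

Iteration 1:
  f(1.300000) = -1.310000
  f'(1.300000) = 2.600000
  x_1 = 1.300000 - (-1.310000)/2.600000 = 1.803846
Iteration 2:
  f(1.803846) = 0.253861
  f'(1.803846) = 3.607692
  x_2 = 1.803846 - 0.253861/3.607692 = 1.733480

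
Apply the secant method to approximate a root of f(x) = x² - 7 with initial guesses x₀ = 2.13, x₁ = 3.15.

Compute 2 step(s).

f(x) = x² - 7
x₀ = 2.13, x₁ = 3.15

Secant formula: x_{n+1} = x_n - f(x_n)(x_n - x_{n-1})/(f(x_n) - f(x_{n-1}))

Iteration 1:
  f(2.130000) = -2.463100
  f(3.150000) = 2.922500
  x_2 = 3.150000 - 2.922500×(3.150000 - 2.130000)/(2.922500 - (-2.463100))
       = 2.596496
Iteration 2:
  f(3.150000) = 2.922500
  f(2.596496) = -0.258207
  x_3 = 2.596496 - (-0.258207)×(2.596496 - 3.150000)/(-0.258207 - 2.922500)
       = 2.641429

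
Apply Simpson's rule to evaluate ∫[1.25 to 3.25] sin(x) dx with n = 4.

f(x) = sin(x)
a = 1.25, b = 3.25, n = 4
h = (b - a)/n = 0.500000

Simpson's rule: (h/3)[f(x₀) + 4f(x₁) + 2f(x₂) + ... + f(xₙ)]

x_0 = 1.2500, f(x_0) = 0.948985, coefficient = 1
x_1 = 1.7500, f(x_1) = 0.983986, coefficient = 4
x_2 = 2.2500, f(x_2) = 0.778073, coefficient = 2
x_3 = 2.7500, f(x_3) = 0.381661, coefficient = 4
x_4 = 3.2500, f(x_4) = -0.108195, coefficient = 1

I ≈ (0.500000/3) × 7.859524 = 1.309921
Exact value: 1.309452
Error: 0.000469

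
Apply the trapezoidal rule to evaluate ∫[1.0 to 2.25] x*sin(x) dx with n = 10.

f(x) = x*sin(x)
a = 1.0, b = 2.25, n = 10
h = (b - a)/n = 0.125000

Trapezoidal rule: (h/2)[f(x₀) + 2f(x₁) + 2f(x₂) + ... + f(xₙ)]

x_0 = 1.0000, f(x_0) = 0.841471, coefficient = 1
x_1 = 1.1250, f(x_1) = 1.015051, coefficient = 2
x_2 = 1.2500, f(x_2) = 1.186231, coefficient = 2
x_3 = 1.3750, f(x_3) = 1.348728, coefficient = 2
x_4 = 1.5000, f(x_4) = 1.496242, coefficient = 2
x_5 = 1.6250, f(x_5) = 1.622613, coefficient = 2
x_6 = 1.7500, f(x_6) = 1.721975, coefficient = 2
x_7 = 1.8750, f(x_7) = 1.788911, coefficient = 2
x_8 = 2.0000, f(x_8) = 1.818595, coefficient = 2
x_9 = 2.1250, f(x_9) = 1.806930, coefficient = 2
x_10 = 2.2500, f(x_10) = 1.750665, coefficient = 1

I ≈ (0.125000/2) × 30.202688 = 1.887668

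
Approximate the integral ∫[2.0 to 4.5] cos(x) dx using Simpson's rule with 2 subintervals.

f(x) = cos(x)
a = 2.0, b = 4.5, n = 2
h = (b - a)/n = 1.250000

Simpson's rule: (h/3)[f(x₀) + 4f(x₁) + 2f(x₂) + ... + f(xₙ)]

x_0 = 2.0000, f(x_0) = -0.416147, coefficient = 1
x_1 = 3.2500, f(x_1) = -0.994130, coefficient = 4
x_2 = 4.5000, f(x_2) = -0.210796, coefficient = 1

I ≈ (1.250000/3) × -4.603461 = -1.918109
Exact value: -1.886828
Error: 0.031281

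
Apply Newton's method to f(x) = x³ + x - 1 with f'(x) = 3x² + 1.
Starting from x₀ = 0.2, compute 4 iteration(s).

f(x) = x³ + x - 1
f'(x) = 3x² + 1
x₀ = 0.2

Newton-Raphson formula: x_{n+1} = x_n - f(x_n)/f'(x_n)

Iteration 1:
  f(0.200000) = -0.792000
  f'(0.200000) = 1.120000
  x_1 = 0.200000 - (-0.792000)/1.120000 = 0.907143
Iteration 2:
  f(0.907143) = 0.653638
  f'(0.907143) = 3.468724
  x_2 = 0.907143 - 0.653638/3.468724 = 0.718705
Iteration 3:
  f(0.718705) = 0.089943
  f'(0.718705) = 2.549612
  x_3 = 0.718705 - 0.089943/2.549612 = 0.683428
Iteration 4:
  f(0.683428) = 0.002639
  f'(0.683428) = 2.401222
  x_4 = 0.683428 - 0.002639/2.401222 = 0.682329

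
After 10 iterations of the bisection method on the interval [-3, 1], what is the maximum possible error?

Bisection error bound: |error| ≤ (b-a)/2^n
|error| ≤ (1 - (-3))/2^10 = 4/2^10
|error| ≤ 0.0039062500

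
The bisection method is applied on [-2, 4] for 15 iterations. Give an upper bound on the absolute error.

Bisection error bound: |error| ≤ (b-a)/2^n
|error| ≤ (4 - (-2))/2^15 = 6/2^15
|error| ≤ 0.0001831055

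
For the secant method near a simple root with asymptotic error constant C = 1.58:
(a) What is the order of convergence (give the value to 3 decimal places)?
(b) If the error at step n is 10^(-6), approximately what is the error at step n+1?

(a) Secant method has superlinear convergence with order φ = (1+√5)/2 ≈ 1.618.
    This means |e_{n+1}| ≈ C|e_n|^1.618.

(b) With |e_n| = 10^(-6) and C = 1.58:
    |e_{n+1}| ≈ 1.58 × (10^(-6))^1.618 = 1.58 × 10^(-9.71)

(a) ≈ 1.618 (golden ratio); (b) |e_{n+1}| ≈ 3.094e-10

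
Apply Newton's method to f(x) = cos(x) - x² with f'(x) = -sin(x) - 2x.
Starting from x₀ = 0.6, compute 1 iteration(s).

f(x) = cos(x) - x²
f'(x) = -sin(x) - 2x
x₀ = 0.6

Newton-Raphson formula: x_{n+1} = x_n - f(x_n)/f'(x_n)

Iteration 1:
  f(0.600000) = 0.465336
  f'(0.600000) = -1.764642
  x_1 = 0.600000 - 0.465336/(-1.764642) = 0.863700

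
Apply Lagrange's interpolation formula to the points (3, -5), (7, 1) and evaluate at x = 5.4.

Lagrange interpolation formula:
P(x) = Σ yᵢ × Lᵢ(x)
where Lᵢ(x) = Π_{j≠i} (x - xⱼ)/(xᵢ - xⱼ)

L_0(5.4) = (5.4 - 7)/(3 - 7) = 0.400000
L_1(5.4) = (5.4 - 3)/(7 - 3) = 0.600000

P(5.4) = (-5)×L_0(5.4) + 1×L_1(5.4)
P(5.4) = -1.400000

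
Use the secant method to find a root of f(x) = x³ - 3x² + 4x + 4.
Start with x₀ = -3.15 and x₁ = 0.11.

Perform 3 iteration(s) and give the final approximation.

f(x) = x³ - 3x² + 4x + 4
x₀ = -3.15, x₁ = 0.11

Secant formula: x_{n+1} = x_n - f(x_n)(x_n - x_{n-1})/(f(x_n) - f(x_{n-1}))

Iteration 1:
  f(-3.150000) = -69.623375
  f(0.110000) = 4.405031
  x_2 = 0.110000 - 4.405031×(0.110000 - (-3.150000))/(4.405031 - (-69.623375))
       = -0.083985
Iteration 2:
  f(0.110000) = 4.405031
  f(-0.083985) = 3.642307
  x_3 = -0.083985 - 3.642307×(-0.083985 - 0.110000)/(3.642307 - 4.405031)
       = -1.010340
Iteration 3:
  f(-0.083985) = 3.642307
  f(-1.010340) = -4.135061
  x_4 = -1.010340 - (-4.135061)×(-1.010340 - (-0.083985))/(-4.135061 - 3.642307)
       = -0.517817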